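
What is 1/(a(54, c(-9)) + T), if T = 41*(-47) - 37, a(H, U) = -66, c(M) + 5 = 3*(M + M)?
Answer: -1/2030 ≈ -0.00049261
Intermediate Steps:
c(M) = -5 + 6*M (c(M) = -5 + 3*(M + M) = -5 + 3*(2*M) = -5 + 6*M)
T = -1964 (T = -1927 - 37 = -1964)
1/(a(54, c(-9)) + T) = 1/(-66 - 1964) = 1/(-2030) = -1/2030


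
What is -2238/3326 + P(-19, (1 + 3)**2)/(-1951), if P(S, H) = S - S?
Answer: -1119/1663 ≈ -0.67288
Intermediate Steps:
P(S, H) = 0
-2238/3326 + P(-19, (1 + 3)**2)/(-1951) = -2238/3326 + 0/(-1951) = -2238*1/3326 + 0*(-1/1951) = -1119/1663 + 0 = -1119/1663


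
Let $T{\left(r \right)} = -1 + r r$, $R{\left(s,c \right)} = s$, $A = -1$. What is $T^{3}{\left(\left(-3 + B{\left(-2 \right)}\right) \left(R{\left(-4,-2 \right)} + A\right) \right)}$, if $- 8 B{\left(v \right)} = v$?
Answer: $\frac{27243729729}{4096} \approx 6.6513 \cdot 10^{6}$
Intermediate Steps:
$B{\left(v \right)} = - \frac{v}{8}$
$T{\left(r \right)} = -1 + r^{2}$
$T^{3}{\left(\left(-3 + B{\left(-2 \right)}\right) \left(R{\left(-4,-2 \right)} + A\right) \right)} = \left(-1 + \left(\left(-3 - - \frac{1}{4}\right) \left(-4 - 1\right)\right)^{2}\right)^{3} = \left(-1 + \left(\left(-3 + \frac{1}{4}\right) \left(-5\right)\right)^{2}\right)^{3} = \left(-1 + \left(\left(- \frac{11}{4}\right) \left(-5\right)\right)^{2}\right)^{3} = \left(-1 + \left(\frac{55}{4}\right)^{2}\right)^{3} = \left(-1 + \frac{3025}{16}\right)^{3} = \left(\frac{3009}{16}\right)^{3} = \frac{27243729729}{4096}$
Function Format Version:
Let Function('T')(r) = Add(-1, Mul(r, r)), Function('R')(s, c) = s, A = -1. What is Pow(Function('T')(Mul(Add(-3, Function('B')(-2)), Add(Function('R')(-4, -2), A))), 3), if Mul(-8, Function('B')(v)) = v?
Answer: Rational(27243729729, 4096) ≈ 6.6513e+6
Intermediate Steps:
Function('B')(v) = Mul(Rational(-1, 8), v)
Function('T')(r) = Add(-1, Pow(r, 2))
Pow(Function('T')(Mul(Add(-3, Function('B')(-2)), Add(Function('R')(-4, -2), A))), 3) = Pow(Add(-1, Pow(Mul(Add(-3, Mul(Rational(-1, 8), -2)), Add(-4, -1)), 2)), 3) = Pow(Add(-1, Pow(Mul(Add(-3, Rational(1, 4)), -5), 2)), 3) = Pow(Add(-1, Pow(Mul(Rational(-11, 4), -5), 2)), 3) = Pow(Add(-1, Pow(Rational(55, 4), 2)), 3) = Pow(Add(-1, Rational(3025, 16)), 3) = Pow(Rational(3009, 16), 3) = Rational(27243729729, 4096)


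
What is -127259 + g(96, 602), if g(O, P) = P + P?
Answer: -126055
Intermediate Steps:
g(O, P) = 2*P
-127259 + g(96, 602) = -127259 + 2*602 = -127259 + 1204 = -126055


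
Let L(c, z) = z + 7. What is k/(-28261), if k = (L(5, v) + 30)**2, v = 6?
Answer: -1849/28261 ≈ -0.065426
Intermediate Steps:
L(c, z) = 7 + z
k = 1849 (k = ((7 + 6) + 30)**2 = (13 + 30)**2 = 43**2 = 1849)
k/(-28261) = 1849/(-28261) = 1849*(-1/28261) = -1849/28261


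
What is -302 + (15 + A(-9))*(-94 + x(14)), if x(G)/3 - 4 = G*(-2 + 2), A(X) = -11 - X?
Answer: -1368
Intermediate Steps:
x(G) = 12 (x(G) = 12 + 3*(G*(-2 + 2)) = 12 + 3*(G*0) = 12 + 3*0 = 12 + 0 = 12)
-302 + (15 + A(-9))*(-94 + x(14)) = -302 + (15 + (-11 - 1*(-9)))*(-94 + 12) = -302 + (15 + (-11 + 9))*(-82) = -302 + (15 - 2)*(-82) = -302 + 13*(-82) = -302 - 1066 = -1368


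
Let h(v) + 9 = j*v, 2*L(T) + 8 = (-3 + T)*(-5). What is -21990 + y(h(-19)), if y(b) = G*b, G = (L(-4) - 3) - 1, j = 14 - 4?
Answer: -47761/2 ≈ -23881.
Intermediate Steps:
j = 10
L(T) = 7/2 - 5*T/2 (L(T) = -4 + ((-3 + T)*(-5))/2 = -4 + (15 - 5*T)/2 = -4 + (15/2 - 5*T/2) = 7/2 - 5*T/2)
h(v) = -9 + 10*v
G = 19/2 (G = ((7/2 - 5/2*(-4)) - 3) - 1 = ((7/2 + 10) - 3) - 1 = (27/2 - 3) - 1 = 21/2 - 1 = 19/2 ≈ 9.5000)
y(b) = 19*b/2
-21990 + y(h(-19)) = -21990 + 19*(-9 + 10*(-19))/2 = -21990 + 19*(-9 - 190)/2 = -21990 + (19/2)*(-199) = -21990 - 3781/2 = -47761/2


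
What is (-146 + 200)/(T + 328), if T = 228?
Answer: 27/278 ≈ 0.097122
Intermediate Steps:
(-146 + 200)/(T + 328) = (-146 + 200)/(228 + 328) = 54/556 = 54*(1/556) = 27/278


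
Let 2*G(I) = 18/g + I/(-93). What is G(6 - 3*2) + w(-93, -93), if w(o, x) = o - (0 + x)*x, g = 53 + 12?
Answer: -568221/65 ≈ -8741.9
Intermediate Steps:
g = 65
w(o, x) = o - x² (w(o, x) = o - x*x = o - x²)
G(I) = 9/65 - I/186 (G(I) = (18/65 + I/(-93))/2 = (18*(1/65) + I*(-1/93))/2 = (18/65 - I/93)/2 = 9/65 - I/186)
G(6 - 3*2) + w(-93, -93) = (9/65 - (6 - 3*2)/186) + (-93 - 1*(-93)²) = (9/65 - (6 - 6)/186) + (-93 - 1*8649) = (9/65 - 1/186*0) + (-93 - 8649) = (9/65 + 0) - 8742 = 9/65 - 8742 = -568221/65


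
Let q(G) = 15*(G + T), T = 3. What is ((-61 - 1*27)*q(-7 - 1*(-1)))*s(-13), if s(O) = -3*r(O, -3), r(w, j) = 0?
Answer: 0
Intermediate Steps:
s(O) = 0 (s(O) = -3*0 = 0)
q(G) = 45 + 15*G (q(G) = 15*(G + 3) = 15*(3 + G) = 45 + 15*G)
((-61 - 1*27)*q(-7 - 1*(-1)))*s(-13) = ((-61 - 1*27)*(45 + 15*(-7 - 1*(-1))))*0 = ((-61 - 27)*(45 + 15*(-7 + 1)))*0 = -88*(45 + 15*(-6))*0 = -88*(45 - 90)*0 = -88*(-45)*0 = 3960*0 = 0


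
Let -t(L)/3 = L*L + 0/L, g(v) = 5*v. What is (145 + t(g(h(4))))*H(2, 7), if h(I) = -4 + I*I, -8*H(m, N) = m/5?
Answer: 2131/4 ≈ 532.75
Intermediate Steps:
H(m, N) = -m/40 (H(m, N) = -m/(8*5) = -m/40)
h(I) = -4 + I²
t(L) = -3*L² (t(L) = -3*(L*L + 0/L) = -3*(L² + 0) = -3*L²)
(145 + t(g(h(4))))*H(2, 7) = (145 - 3*25*(-4 + 4²)²)*(-1/40*2) = (145 - 3*25*(-4 + 16)²)*(-1/20) = (145 - 3*(5*12)²)*(-1/20) = (145 - 3*60²)*(-1/20) = (145 - 3*3600)*(-1/20) = (145 - 10800)*(-1/20) = -10655*(-1/20) = 2131/4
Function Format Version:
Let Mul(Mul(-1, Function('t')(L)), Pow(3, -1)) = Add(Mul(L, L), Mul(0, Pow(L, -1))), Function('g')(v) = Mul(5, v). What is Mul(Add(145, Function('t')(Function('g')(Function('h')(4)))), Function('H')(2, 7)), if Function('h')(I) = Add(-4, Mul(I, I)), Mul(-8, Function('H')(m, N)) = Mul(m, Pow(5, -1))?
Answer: Rational(2131, 4) ≈ 532.75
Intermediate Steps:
Function('H')(m, N) = Mul(Rational(-1, 40), m) (Function('H')(m, N) = Mul(Rational(-1, 8), Mul(m, Pow(5, -1))) = Mul(Rational(-1, 8), Mul(m, Rational(1, 5))) = Mul(Rational(-1, 8), Mul(Rational(1, 5), m)) = Mul(Rational(-1, 40), m))
Function('h')(I) = Add(-4, Pow(I, 2))
Function('t')(L) = Mul(-3, Pow(L, 2)) (Function('t')(L) = Mul(-3, Add(Mul(L, L), Mul(0, Pow(L, -1)))) = Mul(-3, Add(Pow(L, 2), 0)) = Mul(-3, Pow(L, 2)))
Mul(Add(145, Function('t')(Function('g')(Function('h')(4)))), Function('H')(2, 7)) = Mul(Add(145, Mul(-3, Pow(Mul(5, Add(-4, Pow(4, 2))), 2))), Mul(Rational(-1, 40), 2)) = Mul(Add(145, Mul(-3, Pow(Mul(5, Add(-4, 16)), 2))), Rational(-1, 20)) = Mul(Add(145, Mul(-3, Pow(Mul(5, 12), 2))), Rational(-1, 20)) = Mul(Add(145, Mul(-3, Pow(60, 2))), Rational(-1, 20)) = Mul(Add(145, Mul(-3, 3600)), Rational(-1, 20)) = Mul(Add(145, -10800), Rational(-1, 20)) = Mul(-10655, Rational(-1, 20)) = Rational(2131, 4)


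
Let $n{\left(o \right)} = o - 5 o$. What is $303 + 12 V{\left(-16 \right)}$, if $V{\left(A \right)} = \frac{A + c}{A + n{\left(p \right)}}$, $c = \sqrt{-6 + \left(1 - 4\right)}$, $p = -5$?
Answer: $255 + 9 i \approx 255.0 + 9.0 i$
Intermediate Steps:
$n{\left(o \right)} = - 4 o$
$c = 3 i$ ($c = \sqrt{-6 + \left(1 - 4\right)} = \sqrt{-6 - 3} = \sqrt{-9} = 3 i \approx 3.0 i$)
$V{\left(A \right)} = \frac{A + 3 i}{20 + A}$ ($V{\left(A \right)} = \frac{A + 3 i}{A - -20} = \frac{A + 3 i}{A + 20} = \frac{A + 3 i}{20 + A}$)
$303 + 12 V{\left(-16 \right)} = 303 + 12 \frac{-16 + 3 i}{20 - 16} = 303 + 12 \frac{-16 + 3 i}{4} = 303 + 12 \left(-4 + \frac{3 i}{4}\right) = 303 - \left(48 - 9 i\right) = 255 + 9 i$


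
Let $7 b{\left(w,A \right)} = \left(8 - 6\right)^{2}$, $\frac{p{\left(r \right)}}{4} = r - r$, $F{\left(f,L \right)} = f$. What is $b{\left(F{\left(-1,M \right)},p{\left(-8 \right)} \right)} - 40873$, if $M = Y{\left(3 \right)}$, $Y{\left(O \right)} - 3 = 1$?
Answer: $- \frac{286107}{7} \approx -40872.0$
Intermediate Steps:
$Y{\left(O \right)} = 4$ ($Y{\left(O \right)} = 3 + 1 = 4$)
$M = 4$
$p{\left(r \right)} = 0$ ($p{\left(r \right)} = 4 \left(r - r\right) = 4 \cdot 0 = 0$)
$b{\left(w,A \right)} = \frac{4}{7}$ ($b{\left(w,A \right)} = \frac{\left(8 - 6\right)^{2}}{7} = \frac{2^{2}}{7} = \frac{1}{7} \cdot 4 = \frac{4}{7}$)
$b{\left(F{\left(-1,M \right)},p{\left(-8 \right)} \right)} - 40873 = \frac{4}{7} - 40873 = - \frac{286107}{7}$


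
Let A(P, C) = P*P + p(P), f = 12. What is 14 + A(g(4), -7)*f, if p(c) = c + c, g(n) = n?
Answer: 302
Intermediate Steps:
p(c) = 2*c
A(P, C) = P² + 2*P (A(P, C) = P*P + 2*P = P² + 2*P)
14 + A(g(4), -7)*f = 14 + (4*(2 + 4))*12 = 14 + (4*6)*12 = 14 + 24*12 = 14 + 288 = 302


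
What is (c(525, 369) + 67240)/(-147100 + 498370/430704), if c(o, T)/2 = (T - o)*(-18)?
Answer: -15689685312/31678030015 ≈ -0.49529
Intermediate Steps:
c(o, T) = -36*T + 36*o (c(o, T) = 2*((T - o)*(-18)) = 2*(-18*T + 18*o) = -36*T + 36*o)
(c(525, 369) + 67240)/(-147100 + 498370/430704) = ((-36*369 + 36*525) + 67240)/(-147100 + 498370/430704) = ((-13284 + 18900) + 67240)/(-147100 + 498370*(1/430704)) = (5616 + 67240)/(-147100 + 249185/215352) = 72856/(-31678030015/215352) = 72856*(-215352/31678030015) = -15689685312/31678030015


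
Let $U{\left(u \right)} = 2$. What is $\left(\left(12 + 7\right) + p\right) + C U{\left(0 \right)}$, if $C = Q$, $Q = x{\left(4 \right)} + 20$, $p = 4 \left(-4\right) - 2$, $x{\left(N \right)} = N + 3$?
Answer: $55$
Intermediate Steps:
$x{\left(N \right)} = 3 + N$
$p = -18$ ($p = -16 - 2 = -18$)
$Q = 27$ ($Q = \left(3 + 4\right) + 20 = 7 + 20 = 27$)
$C = 27$
$\left(\left(12 + 7\right) + p\right) + C U{\left(0 \right)} = \left(\left(12 + 7\right) - 18\right) + 27 \cdot 2 = \left(19 - 18\right) + 54 = 1 + 54 = 55$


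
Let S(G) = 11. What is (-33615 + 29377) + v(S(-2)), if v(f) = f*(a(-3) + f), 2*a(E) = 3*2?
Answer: -4084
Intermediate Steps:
a(E) = 3 (a(E) = (3*2)/2 = (½)*6 = 3)
v(f) = f*(3 + f)
(-33615 + 29377) + v(S(-2)) = (-33615 + 29377) + 11*(3 + 11) = -4238 + 11*14 = -4238 + 154 = -4084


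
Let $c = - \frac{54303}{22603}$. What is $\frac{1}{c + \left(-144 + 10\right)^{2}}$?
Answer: $\frac{22603}{405805165} \approx 5.5699 \cdot 10^{-5}$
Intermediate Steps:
$c = - \frac{54303}{22603}$ ($c = \left(-54303\right) \frac{1}{22603} = - \frac{54303}{22603} \approx -2.4025$)
$\frac{1}{c + \left(-144 + 10\right)^{2}} = \frac{1}{- \frac{54303}{22603} + \left(-144 + 10\right)^{2}} = \frac{1}{- \frac{54303}{22603} + \left(-134\right)^{2}} = \frac{1}{- \frac{54303}{22603} + 17956} = \frac{1}{\frac{405805165}{22603}} = \frac{22603}{405805165}$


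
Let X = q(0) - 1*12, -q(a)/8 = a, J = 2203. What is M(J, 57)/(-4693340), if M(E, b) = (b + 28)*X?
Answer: 51/234667 ≈ 0.00021733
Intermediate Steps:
q(a) = -8*a
X = -12 (X = -8*0 - 1*12 = 0 - 12 = -12)
M(E, b) = -336 - 12*b (M(E, b) = (b + 28)*(-12) = (28 + b)*(-12) = -336 - 12*b)
M(J, 57)/(-4693340) = (-336 - 12*57)/(-4693340) = (-336 - 684)*(-1/4693340) = -1020*(-1/4693340) = 51/234667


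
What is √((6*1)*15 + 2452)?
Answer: √2542 ≈ 50.418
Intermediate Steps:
√((6*1)*15 + 2452) = √(6*15 + 2452) = √(90 + 2452) = √2542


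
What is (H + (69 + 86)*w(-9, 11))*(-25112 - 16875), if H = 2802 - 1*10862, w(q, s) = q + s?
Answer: 325399250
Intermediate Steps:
H = -8060 (H = 2802 - 10862 = -8060)
(H + (69 + 86)*w(-9, 11))*(-25112 - 16875) = (-8060 + (69 + 86)*(-9 + 11))*(-25112 - 16875) = (-8060 + 155*2)*(-41987) = (-8060 + 310)*(-41987) = -7750*(-41987) = 325399250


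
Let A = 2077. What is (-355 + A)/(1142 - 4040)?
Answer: -41/69 ≈ -0.59420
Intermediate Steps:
(-355 + A)/(1142 - 4040) = (-355 + 2077)/(1142 - 4040) = 1722/(-2898) = 1722*(-1/2898) = -41/69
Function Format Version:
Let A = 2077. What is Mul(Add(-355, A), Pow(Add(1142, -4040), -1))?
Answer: Rational(-41, 69) ≈ -0.59420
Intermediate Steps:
Mul(Add(-355, A), Pow(Add(1142, -4040), -1)) = Mul(Add(-355, 2077), Pow(Add(1142, -4040), -1)) = Mul(1722, Pow(-2898, -1)) = Mul(1722, Rational(-1, 2898)) = Rational(-41, 69)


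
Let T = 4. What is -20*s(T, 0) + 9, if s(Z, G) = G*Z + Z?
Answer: -71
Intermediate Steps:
s(Z, G) = Z + G*Z
-20*s(T, 0) + 9 = -80*(1 + 0) + 9 = -80 + 9 = -71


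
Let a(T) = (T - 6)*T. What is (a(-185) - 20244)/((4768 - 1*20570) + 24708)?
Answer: 15091/8906 ≈ 1.6945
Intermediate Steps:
a(T) = T*(-6 + T) (a(T) = (-6 + T)*T = T*(-6 + T))
(a(-185) - 20244)/((4768 - 1*20570) + 24708) = (-185*(-6 - 185) - 20244)/((4768 - 1*20570) + 24708) = (-185*(-191) - 20244)/((4768 - 20570) + 24708) = (35335 - 20244)/(-15802 + 24708) = 15091/8906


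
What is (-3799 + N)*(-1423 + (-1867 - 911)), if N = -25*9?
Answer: 16904824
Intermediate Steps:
N = -225
(-3799 + N)*(-1423 + (-1867 - 911)) = (-3799 - 225)*(-1423 + (-1867 - 911)) = -4024*(-1423 - 2778) = -4024*(-4201) = 16904824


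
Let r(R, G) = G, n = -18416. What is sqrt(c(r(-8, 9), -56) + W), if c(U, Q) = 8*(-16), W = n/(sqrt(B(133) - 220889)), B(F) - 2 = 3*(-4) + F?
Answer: 2*sqrt(-389901014048 + 254101666*I*sqrt(220766))/110383 ≈ 1.7127 + 11.443*I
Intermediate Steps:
B(F) = -10 + F (B(F) = 2 + (3*(-4) + F) = 2 + (-12 + F) = -10 + F)
W = 9208*I*sqrt(220766)/110383 (W = -18416/sqrt((-10 + 133) - 220889) = -18416/sqrt(123 - 220889) = -18416*(-I*sqrt(220766)/220766) = -(-9208)*I*sqrt(220766)/110383 = 9208*I*sqrt(220766)/110383 ≈ 39.195*I)
c(U, Q) = -128
sqrt(c(r(-8, 9), -56) + W) = sqrt(-128 + 9208*I*sqrt(220766)/110383)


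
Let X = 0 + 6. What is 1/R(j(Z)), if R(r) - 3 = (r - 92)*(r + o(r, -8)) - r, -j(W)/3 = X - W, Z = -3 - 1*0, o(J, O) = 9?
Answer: 1/2172 ≈ 0.00046040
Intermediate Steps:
X = 6
Z = -3 (Z = -3 + 0 = -3)
j(W) = -18 + 3*W (j(W) = -3*(6 - W) = -18 + 3*W)
R(r) = 3 - r + (-92 + r)*(9 + r) (R(r) = 3 + ((r - 92)*(r + 9) - r) = 3 + ((-92 + r)*(9 + r) - r) = 3 + (-r + (-92 + r)*(9 + r)) = 3 - r + (-92 + r)*(9 + r))
1/R(j(Z)) = 1/(-825 + (-18 + 3*(-3))² - 84*(-18 + 3*(-3))) = 1/(-825 + (-18 - 9)² - 84*(-18 - 9)) = 1/(-825 + (-27)² - 84*(-27)) = 1/(-825 + 729 + 2268) = 1/2172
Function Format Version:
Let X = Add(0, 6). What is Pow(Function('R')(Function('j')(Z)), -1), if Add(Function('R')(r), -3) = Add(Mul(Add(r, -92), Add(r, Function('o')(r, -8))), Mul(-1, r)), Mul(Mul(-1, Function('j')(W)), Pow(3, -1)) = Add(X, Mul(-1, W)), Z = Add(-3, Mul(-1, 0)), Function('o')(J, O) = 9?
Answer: Rational(1, 2172) ≈ 0.00046040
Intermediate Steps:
X = 6
Z = -3 (Z = Add(-3, 0) = -3)
Function('j')(W) = Add(-18, Mul(3, W)) (Function('j')(W) = Mul(-3, Add(6, Mul(-1, W))) = Add(-18, Mul(3, W)))
Function('R')(r) = Add(3, Mul(-1, r), Mul(Add(-92, r), Add(9, r))) (Function('R')(r) = Add(3, Add(Mul(Add(r, -92), Add(r, 9)), Mul(-1, r))) = Add(3, Add(Mul(Add(-92, r), Add(9, r)), Mul(-1, r))) = Add(3, Add(Mul(-1, r), Mul(Add(-92, r), Add(9, r)))) = Add(3, Mul(-1, r), Mul(Add(-92, r), Add(9, r))))
Pow(Function('R')(Function('j')(Z)), -1) = Pow(Add(-825, Pow(Add(-18, Mul(3, -3)), 2), Mul(-84, Add(-18, Mul(3, -3)))), -1) = Pow(Add(-825, Pow(Add(-18, -9), 2), Mul(-84, Add(-18, -9))), -1) = Pow(Add(-825, Pow(-27, 2), Mul(-84, -27)), -1) = Pow(Add(-825, 729, 2268), -1) = Pow(2172, -1) = Rational(1, 2172)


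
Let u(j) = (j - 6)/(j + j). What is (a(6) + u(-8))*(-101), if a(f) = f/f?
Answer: -1515/8 ≈ -189.38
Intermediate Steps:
u(j) = (-6 + j)/(2*j) (u(j) = (-6 + j)/((2*j)) = (-6 + j)*(1/(2*j)) = (-6 + j)/(2*j))
a(f) = 1
(a(6) + u(-8))*(-101) = (1 + (1/2)*(-6 - 8)/(-8))*(-101) = (1 + (1/2)*(-1/8)*(-14))*(-101) = (1 + 7/8)*(-101) = (15/8)*(-101) = -1515/8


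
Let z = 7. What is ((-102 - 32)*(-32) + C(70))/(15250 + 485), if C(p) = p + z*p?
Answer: 1616/5245 ≈ 0.30810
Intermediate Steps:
C(p) = 8*p (C(p) = p + 7*p = 8*p)
((-102 - 32)*(-32) + C(70))/(15250 + 485) = ((-102 - 32)*(-32) + 8*70)/(15250 + 485) = (-134*(-32) + 560)/15735 = (4288 + 560)*(1/15735) = 4848*(1/15735) = 1616/5245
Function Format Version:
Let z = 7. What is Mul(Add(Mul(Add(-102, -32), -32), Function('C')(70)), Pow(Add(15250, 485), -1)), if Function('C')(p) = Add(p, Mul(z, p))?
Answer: Rational(1616, 5245) ≈ 0.30810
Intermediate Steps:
Function('C')(p) = Mul(8, p) (Function('C')(p) = Add(p, Mul(7, p)) = Mul(8, p))
Mul(Add(Mul(Add(-102, -32), -32), Function('C')(70)), Pow(Add(15250, 485), -1)) = Mul(Add(Mul(Add(-102, -32), -32), Mul(8, 70)), Pow(Add(15250, 485), -1)) = Mul(Add(Mul(-134, -32), 560), Pow(15735, -1)) = Mul(Add(4288, 560), Rational(1, 15735)) = Mul(4848, Rational(1, 15735)) = Rational(1616, 5245)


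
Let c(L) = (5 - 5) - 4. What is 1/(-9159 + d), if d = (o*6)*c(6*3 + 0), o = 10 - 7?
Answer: -1/9231 ≈ -0.00010833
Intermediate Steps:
o = 3
c(L) = -4 (c(L) = 0 - 4 = -4)
d = -72 (d = (3*6)*(-4) = 18*(-4) = -72)
1/(-9159 + d) = 1/(-9159 - 72) = 1/(-9231) = -1/9231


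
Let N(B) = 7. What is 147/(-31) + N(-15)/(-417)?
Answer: -61516/12927 ≈ -4.7587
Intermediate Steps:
147/(-31) + N(-15)/(-417) = 147/(-31) + 7/(-417) = 147*(-1/31) + 7*(-1/417) = -147/31 - 7/417 = -61516/12927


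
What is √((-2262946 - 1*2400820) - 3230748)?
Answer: I*√7894514 ≈ 2809.7*I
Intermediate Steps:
√((-2262946 - 1*2400820) - 3230748) = √((-2262946 - 2400820) - 3230748) = √(-4663766 - 3230748) = √(-7894514) = I*√7894514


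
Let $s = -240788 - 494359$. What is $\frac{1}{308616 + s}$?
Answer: $- \frac{1}{426531} \approx -2.3445 \cdot 10^{-6}$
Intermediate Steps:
$s = -735147$
$\frac{1}{308616 + s} = \frac{1}{308616 - 735147} = \frac{1}{-426531} = - \frac{1}{426531}$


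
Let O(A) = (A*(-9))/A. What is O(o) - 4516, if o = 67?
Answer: -4525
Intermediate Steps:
O(A) = -9 (O(A) = (-9*A)/A = -9)
O(o) - 4516 = -9 - 4516 = -4525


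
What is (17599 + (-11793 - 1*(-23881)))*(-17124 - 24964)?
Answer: -1249466456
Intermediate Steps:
(17599 + (-11793 - 1*(-23881)))*(-17124 - 24964) = (17599 + (-11793 + 23881))*(-42088) = (17599 + 12088)*(-42088) = 29687*(-42088) = -1249466456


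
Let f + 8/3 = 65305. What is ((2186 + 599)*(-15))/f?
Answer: -125325/195907 ≈ -0.63972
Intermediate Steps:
f = 195907/3 (f = -8/3 + 65305 = 195907/3 ≈ 65302.)
((2186 + 599)*(-15))/f = ((2186 + 599)*(-15))/(195907/3) = (2785*(-15))*(3/195907) = -41775*3/195907 = -125325/195907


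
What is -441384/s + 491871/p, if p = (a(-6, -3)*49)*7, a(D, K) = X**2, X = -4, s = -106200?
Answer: 2277458983/24284400 ≈ 93.783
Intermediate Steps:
a(D, K) = 16 (a(D, K) = (-4)**2 = 16)
p = 5488 (p = (16*49)*7 = 784*7 = 5488)
-441384/s + 491871/p = -441384/(-106200) + 491871/5488 = -441384*(-1/106200) + 491871*(1/5488) = 18391/4425 + 491871/5488 = 2277458983/24284400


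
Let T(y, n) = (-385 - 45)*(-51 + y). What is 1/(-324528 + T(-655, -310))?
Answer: -1/20948 ≈ -4.7737e-5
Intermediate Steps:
T(y, n) = 21930 - 430*y (T(y, n) = -430*(-51 + y) = 21930 - 430*y)
1/(-324528 + T(-655, -310)) = 1/(-324528 + (21930 - 430*(-655))) = 1/(-324528 + (21930 + 281650)) = 1/(-324528 + 303580) = 1/(-20948) = -1/20948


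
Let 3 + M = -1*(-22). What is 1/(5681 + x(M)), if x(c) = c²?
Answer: 1/6042 ≈ 0.00016551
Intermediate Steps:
M = 19 (M = -3 - 1*(-22) = -3 + 22 = 19)
1/(5681 + x(M)) = 1/(5681 + 19²) = 1/(5681 + 361) = 1/6042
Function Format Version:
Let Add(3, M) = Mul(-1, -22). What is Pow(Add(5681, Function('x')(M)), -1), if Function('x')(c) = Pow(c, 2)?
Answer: Rational(1, 6042) ≈ 0.00016551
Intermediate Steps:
M = 19 (M = Add(-3, Mul(-1, -22)) = Add(-3, 22) = 19)
Pow(Add(5681, Function('x')(M)), -1) = Pow(Add(5681, Pow(19, 2)), -1) = Pow(Add(5681, 361), -1) = Pow(6042, -1) = Rational(1, 6042)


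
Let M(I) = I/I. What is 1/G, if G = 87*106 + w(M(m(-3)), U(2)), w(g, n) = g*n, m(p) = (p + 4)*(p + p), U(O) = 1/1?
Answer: 1/9223 ≈ 0.00010842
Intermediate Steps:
U(O) = 1
m(p) = 2*p*(4 + p) (m(p) = (4 + p)*(2*p) = 2*p*(4 + p))
M(I) = 1
G = 9223 (G = 87*106 + 1*1 = 9222 + 1 = 9223)
1/G = 1/9223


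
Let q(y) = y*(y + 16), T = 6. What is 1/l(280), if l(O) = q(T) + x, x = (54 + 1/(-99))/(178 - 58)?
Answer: 2376/314701 ≈ 0.0075500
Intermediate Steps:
q(y) = y*(16 + y)
x = 1069/2376 (x = (54 - 1/99)/120 = (5345/99)*(1/120) = 1069/2376 ≈ 0.44992)
l(O) = 314701/2376 (l(O) = 6*(16 + 6) + 1069/2376 = 6*22 + 1069/2376 = 132 + 1069/2376 = 314701/2376)
1/l(280) = 1/(314701/2376) = 2376/314701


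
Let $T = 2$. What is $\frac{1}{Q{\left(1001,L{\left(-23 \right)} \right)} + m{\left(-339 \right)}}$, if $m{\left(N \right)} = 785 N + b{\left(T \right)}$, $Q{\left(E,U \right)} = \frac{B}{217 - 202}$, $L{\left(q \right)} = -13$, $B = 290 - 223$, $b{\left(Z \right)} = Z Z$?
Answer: $- \frac{15}{3991598} \approx -3.7579 \cdot 10^{-6}$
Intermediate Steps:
$b{\left(Z \right)} = Z^{2}$
$B = 67$ ($B = 290 - 223 = 67$)
$Q{\left(E,U \right)} = \frac{67}{15}$ ($Q{\left(E,U \right)} = \frac{67}{217 - 202} = \frac{67}{15}$)
$m{\left(N \right)} = 4 + 785 N$ ($m{\left(N \right)} = 785 N + 2^{2} = 785 N + 4 = 4 + 785 N$)
$\frac{1}{Q{\left(1001,L{\left(-23 \right)} \right)} + m{\left(-339 \right)}} = \frac{1}{\frac{67}{15} + \left(4 + 785 \left(-339\right)\right)} = \frac{1}{\frac{67}{15} + \left(4 - 266115\right)} = \frac{1}{\frac{67}{15} - 266111} = \frac{1}{- \frac{3991598}{15}} = - \frac{15}{3991598}$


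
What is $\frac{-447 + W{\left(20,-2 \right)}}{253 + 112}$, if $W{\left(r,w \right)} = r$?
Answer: $- \frac{427}{365} \approx -1.1699$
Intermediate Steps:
$\frac{-447 + W{\left(20,-2 \right)}}{253 + 112} = \frac{-447 + 20}{253 + 112} = - \frac{427}{365}$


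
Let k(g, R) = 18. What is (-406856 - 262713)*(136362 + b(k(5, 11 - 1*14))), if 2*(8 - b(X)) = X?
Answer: -91303098409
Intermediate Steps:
b(X) = 8 - X/2
(-406856 - 262713)*(136362 + b(k(5, 11 - 1*14))) = (-406856 - 262713)*(136362 + (8 - 1/2*18)) = -669569*(136362 + (8 - 9)) = -669569*(136362 - 1) = -669569*136361 = -91303098409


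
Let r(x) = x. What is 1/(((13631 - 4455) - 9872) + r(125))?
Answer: -1/571 ≈ -0.0017513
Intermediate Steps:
1/(((13631 - 4455) - 9872) + r(125)) = 1/(((13631 - 4455) - 9872) + 125) = 1/((9176 - 9872) + 125) = 1/(-696 + 125) = 1/(-571) = -1/571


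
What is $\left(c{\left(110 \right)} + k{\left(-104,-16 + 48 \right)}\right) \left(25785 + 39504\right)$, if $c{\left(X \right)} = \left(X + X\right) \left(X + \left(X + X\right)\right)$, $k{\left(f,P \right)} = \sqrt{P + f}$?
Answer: $4739981400 + 391734 i \sqrt{2} \approx 4.74 \cdot 10^{9} + 5.54 \cdot 10^{5} i$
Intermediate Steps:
$c{\left(X \right)} = 6 X^{2}$ ($c{\left(X \right)} = 2 X \left(X + 2 X\right) = 2 X 3 X = 6 X^{2}$)
$\left(c{\left(110 \right)} + k{\left(-104,-16 + 48 \right)}\right) \left(25785 + 39504\right) = \left(6 \cdot 110^{2} + \sqrt{\left(-16 + 48\right) - 104}\right) \left(25785 + 39504\right) = \left(6 \cdot 12100 + \sqrt{32 - 104}\right) 65289 = \left(72600 + \sqrt{-72}\right) 65289 = \left(72600 + 6 i \sqrt{2}\right) 65289 = 4739981400 + 391734 i \sqrt{2}$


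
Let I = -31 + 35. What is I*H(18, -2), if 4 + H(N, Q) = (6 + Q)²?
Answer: 48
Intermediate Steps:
H(N, Q) = -4 + (6 + Q)²
I = 4
I*H(18, -2) = 4*(-4 + (6 - 2)²) = 4*(-4 + 4²) = 4*(-4 + 16) = 4*12 = 48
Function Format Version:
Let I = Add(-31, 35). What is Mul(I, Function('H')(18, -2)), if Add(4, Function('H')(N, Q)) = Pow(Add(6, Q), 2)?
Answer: 48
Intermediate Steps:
Function('H')(N, Q) = Add(-4, Pow(Add(6, Q), 2))
I = 4
Mul(I, Function('H')(18, -2)) = Mul(4, Add(-4, Pow(Add(6, -2), 2))) = Mul(4, Add(-4, Pow(4, 2))) = Mul(4, Add(-4, 16)) = Mul(4, 12) = 48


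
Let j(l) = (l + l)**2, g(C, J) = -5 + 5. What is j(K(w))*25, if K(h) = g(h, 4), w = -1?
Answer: 0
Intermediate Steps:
g(C, J) = 0
K(h) = 0
j(l) = 4*l**2 (j(l) = (2*l)**2 = 4*l**2)
j(K(w))*25 = (4*0**2)*25 = (4*0)*25 = 0*25 = 0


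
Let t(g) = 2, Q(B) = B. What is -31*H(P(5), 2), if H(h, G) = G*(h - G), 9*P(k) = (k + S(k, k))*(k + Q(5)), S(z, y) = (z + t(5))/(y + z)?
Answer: -806/3 ≈ -268.67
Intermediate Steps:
S(z, y) = (2 + z)/(y + z) (S(z, y) = (z + 2)/(y + z) = (2 + z)/(y + z))
P(k) = (5 + k)*(k + (2 + k)/(2*k))/9 (P(k) = ((k + (2 + k)/(k + k))*(k + 5))/9 = ((k + (2 + k)/((2*k)))*(5 + k))/9 = ((k + (1/(2*k))*(2 + k))*(5 + k))/9 = ((k + (2 + k)/(2*k))*(5 + k))/9 = ((5 + k)*(k + (2 + k)/(2*k)))/9 = (5 + k)*(k + (2 + k)/(2*k))/9)
-31*H(P(5), 2) = -62*((1/18)*(10 + 2*5³ + 7*5 + 11*5²)/5 - 1*2) = -62*((1/18)*(⅕)*(10 + 2*125 + 35 + 11*25) - 2) = -62*((1/18)*(⅕)*(10 + 250 + 35 + 275) - 2) = -62*((1/18)*(⅕)*570 - 2) = -62*(19/3 - 2) = -62*13/3 = -31*26/3 = -806/3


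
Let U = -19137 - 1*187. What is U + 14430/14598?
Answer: -47012887/2433 ≈ -19323.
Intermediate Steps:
U = -19324 (U = -19137 - 187 = -19324)
U + 14430/14598 = -19324 + 14430/14598 = -19324 + 14430*(1/14598) = -19324 + 2405/2433 = -47012887/2433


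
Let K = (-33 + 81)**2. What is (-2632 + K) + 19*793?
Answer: 14739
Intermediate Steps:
K = 2304 (K = 48**2 = 2304)
(-2632 + K) + 19*793 = (-2632 + 2304) + 19*793 = -328 + 15067 = 14739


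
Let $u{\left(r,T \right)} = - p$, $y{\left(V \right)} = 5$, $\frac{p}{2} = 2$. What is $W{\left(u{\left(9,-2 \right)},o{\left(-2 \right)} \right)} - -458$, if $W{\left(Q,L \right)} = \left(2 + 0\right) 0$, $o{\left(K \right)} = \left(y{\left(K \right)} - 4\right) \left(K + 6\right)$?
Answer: $458$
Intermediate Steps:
$p = 4$ ($p = 2 \cdot 2 = 4$)
$u{\left(r,T \right)} = -4$ ($u{\left(r,T \right)} = \left(-1\right) 4 = -4$)
$o{\left(K \right)} = 6 + K$ ($o{\left(K \right)} = \left(5 - 4\right) \left(K + 6\right) = 1 \left(6 + K\right) = 6 + K$)
$W{\left(Q,L \right)} = 0$ ($W{\left(Q,L \right)} = 2 \cdot 0 = 0$)
$W{\left(u{\left(9,-2 \right)},o{\left(-2 \right)} \right)} - -458 = 0 - -458 = 0 + 458 = 458$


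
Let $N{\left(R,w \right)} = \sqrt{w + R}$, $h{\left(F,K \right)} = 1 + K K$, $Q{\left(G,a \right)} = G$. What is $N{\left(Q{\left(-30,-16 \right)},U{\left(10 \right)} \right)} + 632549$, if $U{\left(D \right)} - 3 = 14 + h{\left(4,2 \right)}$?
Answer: $632549 + 2 i \sqrt{2} \approx 6.3255 \cdot 10^{5} + 2.8284 i$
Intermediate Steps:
$h{\left(F,K \right)} = 1 + K^{2}$
$U{\left(D \right)} = 22$ ($U{\left(D \right)} = 3 + \left(14 + \left(1 + 2^{2}\right)\right) = 3 + \left(14 + \left(1 + 4\right)\right) = 3 + \left(14 + 5\right) = 3 + 19 = 22$)
$N{\left(R,w \right)} = \sqrt{R + w}$
$N{\left(Q{\left(-30,-16 \right)},U{\left(10 \right)} \right)} + 632549 = \sqrt{-30 + 22} + 632549 = \sqrt{-8} + 632549 = 2 i \sqrt{2} + 632549 = 632549 + 2 i \sqrt{2}$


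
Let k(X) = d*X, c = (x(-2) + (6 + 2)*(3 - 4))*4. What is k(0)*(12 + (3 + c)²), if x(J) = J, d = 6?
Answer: 0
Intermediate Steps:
c = -40 (c = (-2 + (6 + 2)*(3 - 4))*4 = (-2 + 8*(-1))*4 = (-2 - 8)*4 = -10*4 = -40)
k(X) = 6*X
k(0)*(12 + (3 + c)²) = (6*0)*(12 + (3 - 40)²) = 0*(12 + (-37)²) = 0*(12 + 1369) = 0*1381 = 0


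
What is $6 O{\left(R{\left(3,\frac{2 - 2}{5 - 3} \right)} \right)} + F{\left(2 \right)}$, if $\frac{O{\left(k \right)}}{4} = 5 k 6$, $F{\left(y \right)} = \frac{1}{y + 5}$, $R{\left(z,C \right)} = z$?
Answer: $\frac{15121}{7} \approx 2160.1$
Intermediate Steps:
$F{\left(y \right)} = \frac{1}{5 + y}$
$O{\left(k \right)} = 120 k$ ($O{\left(k \right)} = 4 \cdot 5 k 6 = 4 \cdot 30 k = 120 k$)
$6 O{\left(R{\left(3,\frac{2 - 2}{5 - 3} \right)} \right)} + F{\left(2 \right)} = 6 \cdot 120 \cdot 3 + \frac{1}{5 + 2} = 6 \cdot 360 + \frac{1}{7} = 2160 + \frac{1}{7} = \frac{15121}{7}$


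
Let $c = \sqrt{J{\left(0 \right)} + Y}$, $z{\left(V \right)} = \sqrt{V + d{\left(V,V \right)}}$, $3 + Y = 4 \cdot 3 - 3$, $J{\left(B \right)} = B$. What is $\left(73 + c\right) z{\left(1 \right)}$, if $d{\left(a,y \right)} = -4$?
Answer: $i \sqrt{3} \left(73 + \sqrt{6}\right) \approx 130.68 i$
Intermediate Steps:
$Y = 6$ ($Y = -3 + \left(4 \cdot 3 - 3\right) = -3 + \left(12 - 3\right) = -3 + 9 = 6$)
$z{\left(V \right)} = \sqrt{-4 + V}$ ($z{\left(V \right)} = \sqrt{V - 4} = \sqrt{-4 + V}$)
$c = \sqrt{6}$ ($c = \sqrt{0 + 6} = \sqrt{6} \approx 2.4495$)
$\left(73 + c\right) z{\left(1 \right)} = \left(73 + \sqrt{6}\right) \sqrt{-4 + 1} = \left(73 + \sqrt{6}\right) \sqrt{-3} = \left(73 + \sqrt{6}\right) i \sqrt{3} = i \sqrt{3} \left(73 + \sqrt{6}\right)$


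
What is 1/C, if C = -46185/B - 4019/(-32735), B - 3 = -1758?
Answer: 3829995/101261288 ≈ 0.037823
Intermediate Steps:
B = -1755 (B = 3 - 1758 = -1755)
C = 101261288/3829995 (C = -46185/(-1755) - 4019/(-32735) = -46185*(-1/1755) - 4019*(-1/32735) = 3079/117 + 4019/32735 = 101261288/3829995 ≈ 26.439)
1/C = 1/(101261288/3829995) = 3829995/101261288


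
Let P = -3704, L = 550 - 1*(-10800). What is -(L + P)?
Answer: -7646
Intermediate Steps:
L = 11350 (L = 550 + 10800 = 11350)
-(L + P) = -(11350 - 3704) = -1*7646 = -7646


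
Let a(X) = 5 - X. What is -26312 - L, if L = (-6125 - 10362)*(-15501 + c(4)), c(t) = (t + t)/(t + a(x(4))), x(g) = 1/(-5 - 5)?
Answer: -23257489249/91 ≈ -2.5558e+8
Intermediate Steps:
x(g) = -1/10 (x(g) = 1/(-10) = -1/10)
c(t) = 2*t/(51/10 + t) (c(t) = (t + t)/(t + (5 - 1*(-1/10))) = (2*t)/(t + (5 + 1/10)) = (2*t)/(t + 51/10) = (2*t)/(51/10 + t) = 2*t/(51/10 + t))
L = 23255094857/91 (L = (-6125 - 10362)*(-15501 + 20*4/(51 + 10*4)) = -16487*(-15501 + 20*4/(51 + 40)) = -16487*(-15501 + 20*4/91) = -16487*(-15501 + 20*4*(1/91)) = -16487*(-15501 + 80/91) = -16487*(-1410511/91) = 23255094857/91 ≈ 2.5555e+8)
-26312 - L = -26312 - 1*23255094857/91 = -26312 - 23255094857/91 = -23257489249/91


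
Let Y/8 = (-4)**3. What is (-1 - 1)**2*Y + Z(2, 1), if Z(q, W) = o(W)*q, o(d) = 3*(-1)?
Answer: -2054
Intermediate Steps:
o(d) = -3
Z(q, W) = -3*q
Y = -512 (Y = 8*(-4)**3 = 8*(-64) = -512)
(-1 - 1)**2*Y + Z(2, 1) = (-1 - 1)**2*(-512) - 3*2 = (-2)**2*(-512) - 6 = 4*(-512) - 6 = -2048 - 6 = -2054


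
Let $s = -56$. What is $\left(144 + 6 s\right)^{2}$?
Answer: $36864$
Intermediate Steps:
$\left(144 + 6 s\right)^{2} = \left(144 + 6 \left(-56\right)\right)^{2} = \left(144 - 336\right)^{2} = \left(-192\right)^{2} = 36864$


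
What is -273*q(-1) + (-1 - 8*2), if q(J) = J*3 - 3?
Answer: 1621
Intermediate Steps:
q(J) = -3 + 3*J (q(J) = 3*J - 3 = -3 + 3*J)
-273*q(-1) + (-1 - 8*2) = -273*(-3 + 3*(-1)) + (-1 - 8*2) = -273*(-3 - 3) + (-1 - 16) = -273*(-6) - 17 = 1638 - 17 = 1621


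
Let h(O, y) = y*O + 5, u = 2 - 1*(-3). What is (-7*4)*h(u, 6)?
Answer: -980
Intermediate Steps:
u = 5 (u = 2 + 3 = 5)
h(O, y) = 5 + O*y (h(O, y) = O*y + 5 = 5 + O*y)
(-7*4)*h(u, 6) = (-7*4)*(5 + 5*6) = -28*(5 + 30) = -28*35 = -980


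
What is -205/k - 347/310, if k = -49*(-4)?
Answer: -65781/30380 ≈ -2.1653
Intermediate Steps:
k = 196
-205/k - 347/310 = -205/196 - 347/310 = -65781/30380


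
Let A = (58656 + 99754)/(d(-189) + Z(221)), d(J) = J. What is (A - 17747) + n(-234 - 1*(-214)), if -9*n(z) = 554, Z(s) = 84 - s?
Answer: -26837996/1467 ≈ -18294.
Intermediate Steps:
A = -79205/163 (A = (58656 + 99754)/(-189 + (84 - 1*221)) = 158410/(-189 + (84 - 221)) = 158410/(-189 - 137) = 158410/(-326) = 158410*(-1/326) = -79205/163 ≈ -485.92)
n(z) = -554/9 (n(z) = -⅑*554 = -554/9)
(A - 17747) + n(-234 - 1*(-214)) = (-79205/163 - 17747) - 554/9 = -2971966/163 - 554/9 = -26837996/1467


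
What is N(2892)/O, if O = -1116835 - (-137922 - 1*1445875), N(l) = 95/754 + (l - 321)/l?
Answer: 368879/169707065736 ≈ 2.1736e-6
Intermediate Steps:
N(l) = 95/754 + (-321 + l)/l (N(l) = 95*(1/754) + (-321 + l)/l = 95/754 + (-321 + l)/l)
O = 466962 (O = -1116835 - (-137922 - 1445875) = -1116835 - 1*(-1583797) = -1116835 + 1583797 = 466962)
N(2892)/O = (849/754 - 321/2892)/466962 = (849/754 - 321*1/2892)*(1/466962) = (849/754 - 107/964)*(1/466962) = (368879/363428)*(1/466962) = 368879/169707065736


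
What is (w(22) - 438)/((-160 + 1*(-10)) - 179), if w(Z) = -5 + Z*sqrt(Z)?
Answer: 443/349 - 22*sqrt(22)/349 ≈ 0.97367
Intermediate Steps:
w(Z) = -5 + Z**(3/2)
(w(22) - 438)/((-160 + 1*(-10)) - 179) = ((-5 + 22**(3/2)) - 438)/((-160 + 1*(-10)) - 179) = ((-5 + 22*sqrt(22)) - 438)/((-160 - 10) - 179) = (-443 + 22*sqrt(22))/(-170 - 179) = (-443 + 22*sqrt(22))/(-349) = (-443 + 22*sqrt(22))*(-1/349) = 443/349 - 22*sqrt(22)/349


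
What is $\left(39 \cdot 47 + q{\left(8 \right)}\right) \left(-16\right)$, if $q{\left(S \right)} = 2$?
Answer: $-29360$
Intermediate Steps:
$\left(39 \cdot 47 + q{\left(8 \right)}\right) \left(-16\right) = \left(39 \cdot 47 + 2\right) \left(-16\right) = \left(1833 + 2\right) \left(-16\right) = 1835 \left(-16\right) = -29360$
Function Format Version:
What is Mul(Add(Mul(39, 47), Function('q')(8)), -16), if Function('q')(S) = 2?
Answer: -29360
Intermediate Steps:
Mul(Add(Mul(39, 47), Function('q')(8)), -16) = Mul(Add(Mul(39, 47), 2), -16) = Mul(Add(1833, 2), -16) = Mul(1835, -16) = -29360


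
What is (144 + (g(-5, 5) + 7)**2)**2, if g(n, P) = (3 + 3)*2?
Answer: 255025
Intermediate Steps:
g(n, P) = 12 (g(n, P) = 6*2 = 12)
(144 + (g(-5, 5) + 7)**2)**2 = (144 + (12 + 7)**2)**2 = (144 + 19**2)**2 = (144 + 361)**2 = 505**2 = 255025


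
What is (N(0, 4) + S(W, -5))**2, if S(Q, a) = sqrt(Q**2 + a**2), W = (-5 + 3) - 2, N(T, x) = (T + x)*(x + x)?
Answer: (32 + sqrt(41))**2 ≈ 1474.8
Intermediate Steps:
N(T, x) = 2*x*(T + x) (N(T, x) = (T + x)*(2*x) = 2*x*(T + x))
W = -4 (W = -2 - 2 = -4)
(N(0, 4) + S(W, -5))**2 = (2*4*(0 + 4) + sqrt((-4)**2 + (-5)**2))**2 = (2*4*4 + sqrt(16 + 25))**2 = (32 + sqrt(41))**2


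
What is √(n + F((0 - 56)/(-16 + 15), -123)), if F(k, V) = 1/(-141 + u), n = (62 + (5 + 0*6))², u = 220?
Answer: 2*√7003982/79 ≈ 67.000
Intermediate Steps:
n = 4489 (n = (62 + (5 + 0))² = (62 + 5)² = 67² = 4489)
F(k, V) = 1/79 (F(k, V) = 1/(-141 + 220) = 1/79)
√(n + F((0 - 56)/(-16 + 15), -123)) = √(4489 + 1/79) = √(354632/79) = 2*√7003982/79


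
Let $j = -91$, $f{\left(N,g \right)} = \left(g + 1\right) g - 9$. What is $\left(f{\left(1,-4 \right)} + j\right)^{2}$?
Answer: $7744$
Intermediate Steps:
$f{\left(N,g \right)} = -9 + g \left(1 + g\right)$ ($f{\left(N,g \right)} = \left(1 + g\right) g - 9 = g \left(1 + g\right) - 9 = -9 + g \left(1 + g\right)$)
$\left(f{\left(1,-4 \right)} + j\right)^{2} = \left(\left(-9 - 4 + \left(-4\right)^{2}\right) - 91\right)^{2} = \left(\left(-9 - 4 + 16\right) - 91\right)^{2} = \left(3 - 91\right)^{2} = \left(-88\right)^{2} = 7744$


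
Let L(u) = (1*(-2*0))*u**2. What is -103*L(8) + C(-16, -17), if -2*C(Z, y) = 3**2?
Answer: -9/2 ≈ -4.5000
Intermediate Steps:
C(Z, y) = -9/2 (C(Z, y) = -1/2*3**2 = -1/2*9 = -9/2)
L(u) = 0 (L(u) = (1*0)*u**2 = 0*u**2 = 0)
-103*L(8) + C(-16, -17) = -103*0 - 9/2 = 0 - 9/2 = -9/2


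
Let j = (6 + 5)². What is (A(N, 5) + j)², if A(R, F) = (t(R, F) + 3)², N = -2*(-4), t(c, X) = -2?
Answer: 14884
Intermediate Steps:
N = 8
A(R, F) = 1 (A(R, F) = (-2 + 3)² = 1² = 1)
j = 121 (j = 11² = 121)
(A(N, 5) + j)² = (1 + 121)² = 122² = 14884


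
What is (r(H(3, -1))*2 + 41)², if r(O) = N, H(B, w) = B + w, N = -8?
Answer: 625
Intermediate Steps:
r(O) = -8
(r(H(3, -1))*2 + 41)² = (-8*2 + 41)² = (-16 + 41)² = 25² = 625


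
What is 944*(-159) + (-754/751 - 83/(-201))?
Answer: -22657230517/150951 ≈ -1.5010e+5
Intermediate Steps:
944*(-159) + (-754/751 - 83/(-201)) = -150096 + (-754*1/751 - 83*(-1/201)) = -150096 + (-754/751 + 83/201) = -150096 - 89221/150951 = -22657230517/150951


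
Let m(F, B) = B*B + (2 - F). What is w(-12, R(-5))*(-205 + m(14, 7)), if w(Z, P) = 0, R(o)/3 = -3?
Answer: 0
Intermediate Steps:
m(F, B) = 2 + B² - F (m(F, B) = B² + (2 - F) = 2 + B² - F)
R(o) = -9 (R(o) = 3*(-3) = -9)
w(-12, R(-5))*(-205 + m(14, 7)) = 0*(-205 + (2 + 7² - 1*14)) = 0*(-205 + (2 + 49 - 14)) = 0*(-205 + 37) = 0*(-168) = 0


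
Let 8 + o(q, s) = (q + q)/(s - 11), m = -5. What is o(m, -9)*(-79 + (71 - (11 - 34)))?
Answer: -225/2 ≈ -112.50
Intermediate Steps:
o(q, s) = -8 + 2*q/(-11 + s) (o(q, s) = -8 + (q + q)/(s - 11) = -8 + (2*q)/(-11 + s) = -8 + 2*q/(-11 + s))
o(m, -9)*(-79 + (71 - (11 - 34))) = (2*(44 - 5 - 4*(-9))/(-11 - 9))*(-79 + (71 - (11 - 34))) = (2*(44 - 5 + 36)/(-20))*(-79 + (71 - 1*(-23))) = (2*(-1/20)*75)*(-79 + (71 + 23)) = -15*(-79 + 94)/2 = -15/2*15 = -225/2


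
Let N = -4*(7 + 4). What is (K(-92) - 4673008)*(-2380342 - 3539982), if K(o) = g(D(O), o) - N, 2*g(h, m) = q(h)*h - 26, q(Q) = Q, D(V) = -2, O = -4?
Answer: 27665526043900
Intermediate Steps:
N = -44 (N = -4*11 = -44)
g(h, m) = -13 + h²/2 (g(h, m) = (h*h - 26)/2 = (h² - 26)/2 = (-26 + h²)/2 = -13 + h²/2)
K(o) = 33 (K(o) = (-13 + (½)*(-2)²) - 1*(-44) = (-13 + (½)*4) + 44 = (-13 + 2) + 44 = -11 + 44 = 33)
(K(-92) - 4673008)*(-2380342 - 3539982) = (33 - 4673008)*(-2380342 - 3539982) = -4672975*(-5920324) = 27665526043900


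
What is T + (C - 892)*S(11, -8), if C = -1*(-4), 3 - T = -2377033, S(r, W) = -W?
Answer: 2369932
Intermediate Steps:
T = 2377036 (T = 3 - 1*(-2377033) = 3 + 2377033 = 2377036)
C = 4
T + (C - 892)*S(11, -8) = 2377036 + (4 - 892)*(-1*(-8)) = 2377036 - 888*8 = 2377036 - 7104 = 2369932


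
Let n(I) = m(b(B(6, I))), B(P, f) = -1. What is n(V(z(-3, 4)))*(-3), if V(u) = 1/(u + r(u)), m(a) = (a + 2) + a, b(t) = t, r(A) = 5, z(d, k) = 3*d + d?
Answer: 0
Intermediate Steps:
z(d, k) = 4*d
m(a) = 2 + 2*a (m(a) = (2 + a) + a = 2 + 2*a)
V(u) = 1/(5 + u) (V(u) = 1/(u + 5) = 1/(5 + u))
n(I) = 0 (n(I) = 2 + 2*(-1) = 2 - 2 = 0)
n(V(z(-3, 4)))*(-3) = 0*(-3) = 0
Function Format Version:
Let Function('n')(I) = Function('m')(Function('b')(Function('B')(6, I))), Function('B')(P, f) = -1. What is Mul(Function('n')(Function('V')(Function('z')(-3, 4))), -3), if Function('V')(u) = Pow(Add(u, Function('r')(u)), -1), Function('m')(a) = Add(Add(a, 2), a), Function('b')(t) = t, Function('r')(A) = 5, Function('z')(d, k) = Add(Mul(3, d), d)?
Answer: 0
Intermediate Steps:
Function('z')(d, k) = Mul(4, d)
Function('m')(a) = Add(2, Mul(2, a)) (Function('m')(a) = Add(Add(2, a), a) = Add(2, Mul(2, a)))
Function('V')(u) = Pow(Add(5, u), -1) (Function('V')(u) = Pow(Add(u, 5), -1) = Pow(Add(5, u), -1))
Function('n')(I) = 0 (Function('n')(I) = Add(2, Mul(2, -1)) = Add(2, -2) = 0)
Mul(Function('n')(Function('V')(Function('z')(-3, 4))), -3) = Mul(0, -3) = 0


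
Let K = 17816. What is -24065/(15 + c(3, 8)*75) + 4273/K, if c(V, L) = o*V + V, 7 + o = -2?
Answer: 5133757/374136 ≈ 13.722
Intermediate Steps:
o = -9 (o = -7 - 2 = -9)
c(V, L) = -8*V (c(V, L) = -9*V + V = -8*V)
-24065/(15 + c(3, 8)*75) + 4273/K = -24065/(15 - 8*3*75) + 4273/17816 = -24065/(15 - 24*75) + 4273*(1/17816) = -24065/(15 - 1800) + 4273/17816 = -24065/(-1785) + 4273/17816 = -24065*(-1/1785) + 4273/17816 = 4813/357 + 4273/17816 = 5133757/374136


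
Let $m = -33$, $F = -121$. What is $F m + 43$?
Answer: $4036$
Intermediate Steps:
$F m + 43 = \left(-121\right) \left(-33\right) + 43 = 3993 + 43 = 4036$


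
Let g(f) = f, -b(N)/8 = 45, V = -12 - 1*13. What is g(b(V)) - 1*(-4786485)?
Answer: 4786125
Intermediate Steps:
V = -25 (V = -12 - 13 = -25)
b(N) = -360 (b(N) = -8*45 = -360)
g(b(V)) - 1*(-4786485) = -360 - 1*(-4786485) = -360 + 4786485 = 4786125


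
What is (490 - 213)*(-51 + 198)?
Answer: 40719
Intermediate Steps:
(490 - 213)*(-51 + 198) = 277*147 = 40719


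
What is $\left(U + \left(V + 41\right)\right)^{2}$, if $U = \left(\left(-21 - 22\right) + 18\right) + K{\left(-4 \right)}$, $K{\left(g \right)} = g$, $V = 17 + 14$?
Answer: $1849$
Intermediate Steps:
$V = 31$
$U = -29$ ($U = \left(\left(-21 - 22\right) + 18\right) - 4 = \left(-43 + 18\right) - 4 = -25 - 4 = -29$)
$\left(U + \left(V + 41\right)\right)^{2} = \left(-29 + \left(31 + 41\right)\right)^{2} = \left(-29 + 72\right)^{2} = 43^{2} = 1849$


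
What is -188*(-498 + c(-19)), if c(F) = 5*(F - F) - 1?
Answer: 93812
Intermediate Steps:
c(F) = -1 (c(F) = 5*0 - 1 = 0 - 1 = -1)
-188*(-498 + c(-19)) = -188*(-498 - 1) = -188*(-499) = 93812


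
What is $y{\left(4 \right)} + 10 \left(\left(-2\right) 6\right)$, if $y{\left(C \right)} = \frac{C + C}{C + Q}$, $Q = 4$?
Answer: $-119$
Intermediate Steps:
$y{\left(C \right)} = \frac{2 C}{4 + C}$ ($y{\left(C \right)} = \frac{C + C}{C + 4} = \frac{2 C}{4 + C}$)
$y{\left(4 \right)} + 10 \left(\left(-2\right) 6\right) = 2 \cdot 4 \frac{1}{4 + 4} + 10 \left(\left(-2\right) 6\right) = 2 \cdot 4 \cdot \frac{1}{8} + 10 \left(-12\right) = 2 \cdot 4 \cdot \frac{1}{8} - 120 = 1 - 120 = -119$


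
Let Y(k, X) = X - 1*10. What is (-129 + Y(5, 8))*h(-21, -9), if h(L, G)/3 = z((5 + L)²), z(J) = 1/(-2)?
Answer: 393/2 ≈ 196.50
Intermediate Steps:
z(J) = -½
h(L, G) = -3/2 (h(L, G) = 3*(-½) = -3/2)
Y(k, X) = -10 + X (Y(k, X) = X - 10 = -10 + X)
(-129 + Y(5, 8))*h(-21, -9) = (-129 + (-10 + 8))*(-3/2) = (-129 - 2)*(-3/2) = -131*(-3/2) = 393/2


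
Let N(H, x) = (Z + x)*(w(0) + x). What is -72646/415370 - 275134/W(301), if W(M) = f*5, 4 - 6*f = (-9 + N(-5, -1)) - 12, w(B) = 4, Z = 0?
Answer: -17142615698/1453795 ≈ -11792.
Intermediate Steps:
N(H, x) = x*(4 + x) (N(H, x) = (0 + x)*(4 + x) = x*(4 + x))
f = 14/3 (f = 2/3 - ((-9 - (4 - 1)) - 12)/6 = 2/3 - ((-9 - 1*3) - 12)/6 = 2/3 - ((-9 - 3) - 12)/6 = 2/3 - (-12 - 12)/6 = 2/3 - 1/6*(-24) = 2/3 + 4 = 14/3 ≈ 4.6667)
W(M) = 70/3 (W(M) = (14/3)*5 = 70/3)
-72646/415370 - 275134/W(301) = -72646/415370 - 275134/70/3 = -72646*1/415370 - 275134*3/70 = -36323/207685 - 412701/35 = -17142615698/1453795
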